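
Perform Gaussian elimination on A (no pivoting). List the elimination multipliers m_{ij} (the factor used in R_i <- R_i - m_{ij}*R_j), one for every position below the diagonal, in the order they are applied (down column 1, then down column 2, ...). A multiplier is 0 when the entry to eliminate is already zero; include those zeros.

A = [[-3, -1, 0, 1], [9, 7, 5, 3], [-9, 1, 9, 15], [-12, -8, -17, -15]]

Forward elimination:
R2 <- R2 - (-3)*R1:  [ 0  4  5  6 ]
R3 <- R3 - (3)*R1:  [  0   4   9  12 ]
R4 <- R4 - (4)*R1:  [   0   -4  -17  -19 ]
R3 <- R3 - (1)*R2:  [ 0  0  4  6 ]
R4 <- R4 - (-1)*R2:  [   0    0  -12  -13 ]
R4 <- R4 - (-3)*R3:  [ 0  0  0  5 ]
Multipliers (in order of application): m_{21} = -3, m_{31} = 3, m_{41} = 4, m_{32} = 1, m_{42} = -1, m_{43} = -3

multipliers: -3, 3, 4, 1, -1, -3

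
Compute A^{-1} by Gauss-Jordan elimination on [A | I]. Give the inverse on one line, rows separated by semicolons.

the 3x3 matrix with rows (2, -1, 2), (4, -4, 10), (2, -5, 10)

inverse = [5/8 0 -1/8; -5/4 1 -3/4; -3/4 1/2 -1/4]

Gauss-Jordan on [A | I]:
R1 <- (1/2)*R1:  [    1  -1/2     1  |   1/2     0     0 ]
R2 <- R2 - (4)*R1:  [  0  -2   6  |  -2   1   0 ]
R3 <- R3 - (2)*R1:  [  0  -4   8  |  -1   0   1 ]
R2 <- (1/-2)*R2:  [    0     1    -3  |     1  -1/2     0 ]
R1 <- R1 - (-1/2)*R2:  [    1     0  -1/2  |     1  -1/4     0 ]
R3 <- R3 - (-4)*R2:  [  0   0  -4  |   3  -2   1 ]
R3 <- (1/-4)*R3:  [    0     0     1  |  -3/4   1/2  -1/4 ]
R1 <- R1 - (-1/2)*R3:  [    1     0     0  |   5/8     0  -1/8 ]
R2 <- R2 - (-3)*R3:  [    0     1     0  |  -5/4     1  -3/4 ]
Right block of [I | A^{-1}] is the inverse:
[  5/8    0  -1/8 ]
[ -5/4    1  -3/4 ]
[ -3/4  1/2  -1/4 ]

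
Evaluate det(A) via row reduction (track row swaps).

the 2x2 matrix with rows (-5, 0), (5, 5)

Forward elimination:
R2 <- R2 - (-1)*R1:  [ 0  5 ]
Upper-triangular form:
[ -5  0 ]
[  0  5 ]
det(A) = (-1)^0 * (-5) * (5) = -25  (0 row swaps -> sign +1)

det(A) = -25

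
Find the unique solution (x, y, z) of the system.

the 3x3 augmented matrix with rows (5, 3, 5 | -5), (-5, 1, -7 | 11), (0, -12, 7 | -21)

(2, 0, -3)

Forward elimination on [A|b]:
R2 <- R2 - (-1)*R1:  [  0   4  -2   6 ]
R3 <- R3 - (-3)*R2:  [  0   0   1  -3 ]
Row echelon form:
[ 5  3   5  |  -5 ]
[ 0  4  -2  |   6 ]
[ 0  0   1  |  -3 ]
Back-substitution:
z = (-3) / 1 = -3
y = (6 - (-2)*(-3)) / 4 = 0
x = (-5 - (3)*(0) - (5)*(-3)) / 5 = 2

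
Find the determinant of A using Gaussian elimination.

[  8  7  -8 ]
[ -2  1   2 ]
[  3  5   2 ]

det(A) = 110

Forward elimination:
R2 <- R2 - (-1/4)*R1:  [    0  11/4     0 ]
R3 <- R3 - (3/8)*R1:  [    0  19/8     5 ]
R3 <- R3 - (19/22)*R2:  [ 0  0  5 ]
Upper-triangular form:
[ 8     7  -8 ]
[ 0  11/4   0 ]
[ 0     0   5 ]
det(A) = (-1)^0 * (8) * (11/4) * (5) = 110  (0 row swaps -> sign +1)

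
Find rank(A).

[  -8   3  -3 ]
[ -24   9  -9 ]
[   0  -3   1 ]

rank(A) = 2

Row reduction:
R2 <- R2 - (3)*R1:  [ 0  0  0 ]
R2 <-> R3   (pivot in column 2 was zero)
[ -8   3  -3 ]
[  0  -3   1 ]
[  0   0   0 ]
Row echelon form:
[ -8   3  -3 ]
[  0  -3   1 ]
[  0   0   0 ]
Nonzero rows / pivot columns: 2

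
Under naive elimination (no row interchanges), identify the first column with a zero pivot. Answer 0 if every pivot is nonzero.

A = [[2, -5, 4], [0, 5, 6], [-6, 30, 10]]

Naive forward elimination:
R3 <- R3 - (-3)*R1:  [  0  15  22 ]
R3 <- R3 - (3)*R2:  [ 0  0  4 ]
All pivots nonzero; naive elimination completes without hitting a zero pivot.

first zero-pivot column = 0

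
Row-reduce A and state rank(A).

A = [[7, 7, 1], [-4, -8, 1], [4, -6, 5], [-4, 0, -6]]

Row reduction:
R2 <- R2 - (-4/7)*R1:  [    0    -4  11/7 ]
R3 <- R3 - (4/7)*R1:  [    0   -10  31/7 ]
R4 <- R4 - (-4/7)*R1:  [     0      4  -38/7 ]
R3 <- R3 - (5/2)*R2:  [   0    0  1/2 ]
R4 <- R4 - (-1)*R2:  [     0      0  -27/7 ]
R4 <- R4 - (-54/7)*R3:  [ 0  0  0 ]
Row echelon form:
[ 7   7     1 ]
[ 0  -4  11/7 ]
[ 0   0   1/2 ]
[ 0   0     0 ]
Nonzero rows / pivot columns: 3

rank(A) = 3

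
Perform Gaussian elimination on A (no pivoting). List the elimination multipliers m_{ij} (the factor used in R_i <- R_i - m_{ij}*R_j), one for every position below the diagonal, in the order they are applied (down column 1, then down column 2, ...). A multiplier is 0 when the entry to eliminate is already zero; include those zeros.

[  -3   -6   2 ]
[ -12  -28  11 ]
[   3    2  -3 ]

multipliers: 4, -1, 1

Forward elimination:
R2 <- R2 - (4)*R1:  [  0  -4   3 ]
R3 <- R3 - (-1)*R1:  [  0  -4  -1 ]
R3 <- R3 - (1)*R2:  [  0   0  -4 ]
Multipliers (in order of application): m_{21} = 4, m_{31} = -1, m_{32} = 1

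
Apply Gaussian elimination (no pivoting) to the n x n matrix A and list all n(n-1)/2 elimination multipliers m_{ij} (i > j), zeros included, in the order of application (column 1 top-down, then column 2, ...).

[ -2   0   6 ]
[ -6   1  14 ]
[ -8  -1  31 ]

Forward elimination:
R2 <- R2 - (3)*R1:  [  0   1  -4 ]
R3 <- R3 - (4)*R1:  [  0  -1   7 ]
R3 <- R3 - (-1)*R2:  [ 0  0  3 ]
Multipliers (in order of application): m_{21} = 3, m_{31} = 4, m_{32} = -1

multipliers: 3, 4, -1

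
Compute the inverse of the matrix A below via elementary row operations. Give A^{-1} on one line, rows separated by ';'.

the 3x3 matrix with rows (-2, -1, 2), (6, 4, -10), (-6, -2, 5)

Gauss-Jordan on [A | I]:
R1 <- (1/-2)*R1:  [    1   1/2    -1  |  -1/2     0     0 ]
R2 <- R2 - (6)*R1:  [  0   1  -4  |   3   1   0 ]
R3 <- R3 - (-6)*R1:  [  0   1  -1  |  -3   0   1 ]
R1 <- R1 - (1/2)*R2:  [    1     0     1  |    -2  -1/2     0 ]
R3 <- R3 - (1)*R2:  [  0   0   3  |  -6  -1   1 ]
R3 <- (1/3)*R3:  [    0     0     1  |    -2  -1/3   1/3 ]
R1 <- R1 - (1)*R3:  [    1     0     0  |     0  -1/6  -1/3 ]
R2 <- R2 - (-4)*R3:  [    0     1     0  |    -5  -1/3   4/3 ]
Right block of [I | A^{-1}] is the inverse:
[  0  -1/6  -1/3 ]
[ -5  -1/3   4/3 ]
[ -2  -1/3   1/3 ]

inverse = [0 -1/6 -1/3; -5 -1/3 4/3; -2 -1/3 1/3]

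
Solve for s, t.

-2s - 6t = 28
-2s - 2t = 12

(-2, -4)

Forward elimination on [A|b]:
R2 <- R2 - (1)*R1:  [   0    4  -16 ]
Row echelon form:
[ -2  -6  |   28 ]
[  0   4  |  -16 ]
Back-substitution:
t = (-16) / 4 = -4
s = (28 - (-6)*(-4)) / -2 = -2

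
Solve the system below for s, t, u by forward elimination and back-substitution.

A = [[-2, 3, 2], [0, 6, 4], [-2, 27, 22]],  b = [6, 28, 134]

(4, 2, 4)

Forward elimination on [A|b]:
R3 <- R3 - (1)*R1:  [   0   24   20  128 ]
R3 <- R3 - (4)*R2:  [  0   0   4  16 ]
Row echelon form:
[ -2  3  2  |   6 ]
[  0  6  4  |  28 ]
[  0  0  4  |  16 ]
Back-substitution:
u = (16) / 4 = 4
t = (28 - (4)*(4)) / 6 = 2
s = (6 - (3)*(2) - (2)*(4)) / -2 = 4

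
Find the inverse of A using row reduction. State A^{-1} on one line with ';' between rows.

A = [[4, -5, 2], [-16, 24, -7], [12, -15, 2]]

inverse = [57/64 5/16 13/64; 13/16 1/4 1/16; 3/4 0 -1/4]

Gauss-Jordan on [A | I]:
R1 <- (1/4)*R1:  [    1  -5/4   1/2  |   1/4     0     0 ]
R2 <- R2 - (-16)*R1:  [ 0  4  1  |  4  1  0 ]
R3 <- R3 - (12)*R1:  [  0   0  -4  |  -3   0   1 ]
R2 <- (1/4)*R2:  [   0    1  1/4  |    1  1/4    0 ]
R1 <- R1 - (-5/4)*R2:  [     1      0  13/16  |    3/2   5/16      0 ]
R3 <- (1/-4)*R3:  [    0     0     1  |   3/4     0  -1/4 ]
R1 <- R1 - (13/16)*R3:  [     1      0      0  |  57/64   5/16  13/64 ]
R2 <- R2 - (1/4)*R3:  [     0      1      0  |  13/16    1/4   1/16 ]
Right block of [I | A^{-1}] is the inverse:
[ 57/64  5/16  13/64 ]
[ 13/16   1/4   1/16 ]
[   3/4     0   -1/4 ]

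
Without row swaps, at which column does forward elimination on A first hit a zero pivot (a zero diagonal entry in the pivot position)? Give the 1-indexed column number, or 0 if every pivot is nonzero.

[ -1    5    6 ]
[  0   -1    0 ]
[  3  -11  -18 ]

first zero-pivot column = 3

Naive forward elimination:
R3 <- R3 - (-3)*R1:  [ 0  4  0 ]
R3 <- R3 - (-4)*R2:  [ 0  0  0 ]
Matrix at this point:
[ -1   5  6 ]
[  0  -1  0 ]
[  0   0  0 ]
Pivot entry (3,3) in the last row is zero and there are no rows below to swap with -> zero pivot in column 3 (A is singular).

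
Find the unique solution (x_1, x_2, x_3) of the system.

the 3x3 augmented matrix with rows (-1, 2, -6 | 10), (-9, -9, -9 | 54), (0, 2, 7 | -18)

Forward elimination on [A|b]:
R2 <- R2 - (9)*R1:  [   0  -27   45  -36 ]
R3 <- R3 - (-2/27)*R2:  [     0      0   31/3  -62/3 ]
Row echelon form:
[ -1    2    -6  |     10 ]
[  0  -27    45  |    -36 ]
[  0    0  31/3  |  -62/3 ]
Back-substitution:
x_3 = (-62/3) / (31/3) = -2
x_2 = (-36 - (45)*(-2)) / -27 = -2
x_1 = (10 - (2)*(-2) - (-6)*(-2)) / -1 = -2

(-2, -2, -2)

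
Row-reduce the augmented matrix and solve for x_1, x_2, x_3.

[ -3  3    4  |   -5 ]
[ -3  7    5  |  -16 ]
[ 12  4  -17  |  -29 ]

(0, -3, 1)

Forward elimination on [A|b]:
R2 <- R2 - (1)*R1:  [   0    4    1  -11 ]
R3 <- R3 - (-4)*R1:  [   0   16   -1  -49 ]
R3 <- R3 - (4)*R2:  [  0   0  -5  -5 ]
Row echelon form:
[ -3  3   4  |   -5 ]
[  0  4   1  |  -11 ]
[  0  0  -5  |   -5 ]
Back-substitution:
x_3 = (-5) / -5 = 1
x_2 = (-11 - (1)*(1)) / 4 = -3
x_1 = (-5 - (3)*(-3) - (4)*(1)) / -3 = 0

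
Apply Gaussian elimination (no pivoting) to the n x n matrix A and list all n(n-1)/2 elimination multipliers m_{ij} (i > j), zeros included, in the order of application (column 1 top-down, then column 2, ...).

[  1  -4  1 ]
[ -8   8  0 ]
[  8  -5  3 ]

multipliers: -8, 8, -9/8

Forward elimination:
R2 <- R2 - (-8)*R1:  [   0  -24    8 ]
R3 <- R3 - (8)*R1:  [  0  27  -5 ]
R3 <- R3 - (-9/8)*R2:  [ 0  0  4 ]
Multipliers (in order of application): m_{21} = -8, m_{31} = 8, m_{32} = -9/8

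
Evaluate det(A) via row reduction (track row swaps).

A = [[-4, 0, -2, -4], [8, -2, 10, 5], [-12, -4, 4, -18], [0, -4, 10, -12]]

Forward elimination:
R2 <- R2 - (-2)*R1:  [  0  -2   6  -3 ]
R3 <- R3 - (3)*R1:  [  0  -4  10  -6 ]
R3 <- R3 - (2)*R2:  [  0   0  -2   0 ]
R4 <- R4 - (2)*R2:  [  0   0  -2  -6 ]
R4 <- R4 - (1)*R3:  [  0   0   0  -6 ]
Upper-triangular form:
[ -4   0  -2  -4 ]
[  0  -2   6  -3 ]
[  0   0  -2   0 ]
[  0   0   0  -6 ]
det(A) = (-1)^0 * (-4) * (-2) * (-2) * (-6) = 96  (0 row swaps -> sign +1)

det(A) = 96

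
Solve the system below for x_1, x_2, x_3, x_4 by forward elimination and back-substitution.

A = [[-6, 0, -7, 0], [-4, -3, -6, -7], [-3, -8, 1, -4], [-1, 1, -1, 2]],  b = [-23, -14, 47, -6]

(-2, -5, 5, 1)

Forward elimination on [A|b]:
R2 <- R2 - (2/3)*R1:  [    0    -3  -4/3    -7   4/3 ]
R3 <- R3 - (1/2)*R1:  [     0     -8    9/2     -4  117/2 ]
R4 <- R4 - (1/6)*R1:  [     0      1    1/6      2  -13/6 ]
R3 <- R3 - (8/3)*R2:  [      0       0  145/18    44/3  989/18 ]
R4 <- R4 - (-1/3)*R2:  [      0       0   -5/18    -1/3  -31/18 ]
R4 <- R4 - (-1/29)*R3:  [    0     0     0  5/29  5/29 ]
Row echelon form:
[ -6   0      -7     0  |     -23 ]
[  0  -3    -4/3    -7  |     4/3 ]
[  0   0  145/18  44/3  |  989/18 ]
[  0   0       0  5/29  |    5/29 ]
Back-substitution:
x_4 = (5/29) / (5/29) = 1
x_3 = (989/18 - (44/3)*(1)) / (145/18) = 5
x_2 = (4/3 - (-4/3)*(5) - (-7)*(1)) / -3 = -5
x_1 = (-23 - (-7)*(5)) / -6 = -2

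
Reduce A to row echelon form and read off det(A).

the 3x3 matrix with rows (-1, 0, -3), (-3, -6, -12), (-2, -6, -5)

Forward elimination:
R2 <- R2 - (3)*R1:  [  0  -6  -3 ]
R3 <- R3 - (2)*R1:  [  0  -6   1 ]
R3 <- R3 - (1)*R2:  [ 0  0  4 ]
Upper-triangular form:
[ -1   0  -3 ]
[  0  -6  -3 ]
[  0   0   4 ]
det(A) = (-1)^0 * (-1) * (-6) * (4) = 24  (0 row swaps -> sign +1)

det(A) = 24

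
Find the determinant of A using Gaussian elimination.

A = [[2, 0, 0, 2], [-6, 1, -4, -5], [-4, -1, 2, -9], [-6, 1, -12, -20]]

Forward elimination:
R2 <- R2 - (-3)*R1:  [  0   1  -4   1 ]
R3 <- R3 - (-2)*R1:  [  0  -1   2  -5 ]
R4 <- R4 - (-3)*R1:  [   0    1  -12  -14 ]
R3 <- R3 - (-1)*R2:  [  0   0  -2  -4 ]
R4 <- R4 - (1)*R2:  [   0    0   -8  -15 ]
R4 <- R4 - (4)*R3:  [ 0  0  0  1 ]
Upper-triangular form:
[ 2  0   0   2 ]
[ 0  1  -4   1 ]
[ 0  0  -2  -4 ]
[ 0  0   0   1 ]
det(A) = (-1)^0 * (2) * (1) * (-2) * (1) = -4  (0 row swaps -> sign +1)

det(A) = -4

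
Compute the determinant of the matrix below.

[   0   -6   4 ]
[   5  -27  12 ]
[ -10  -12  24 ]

det(A) = 120

Forward elimination:
R1 <-> R2   (pivot in column 1 was zero)
[   5  -27  12 ]
[   0   -6   4 ]
[ -10  -12  24 ]
R3 <- R3 - (-2)*R1:  [   0  -66   48 ]
R3 <- R3 - (11)*R2:  [ 0  0  4 ]
Upper-triangular form:
[ 5  -27  12 ]
[ 0   -6   4 ]
[ 0    0   4 ]
det(A) = (-1)^1 * (5) * (-6) * (4) = 120  (1 row swap -> sign -1)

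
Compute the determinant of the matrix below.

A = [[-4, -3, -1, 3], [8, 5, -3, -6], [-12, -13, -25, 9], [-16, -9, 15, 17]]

det(A) = -40

Forward elimination:
R2 <- R2 - (-2)*R1:  [  0  -1  -5   0 ]
R3 <- R3 - (3)*R1:  [   0   -4  -22    0 ]
R4 <- R4 - (4)*R1:  [  0   3  19   5 ]
R3 <- R3 - (4)*R2:  [  0   0  -2   0 ]
R4 <- R4 - (-3)*R2:  [ 0  0  4  5 ]
R4 <- R4 - (-2)*R3:  [ 0  0  0  5 ]
Upper-triangular form:
[ -4  -3  -1  3 ]
[  0  -1  -5  0 ]
[  0   0  -2  0 ]
[  0   0   0  5 ]
det(A) = (-1)^0 * (-4) * (-1) * (-2) * (5) = -40  (0 row swaps -> sign +1)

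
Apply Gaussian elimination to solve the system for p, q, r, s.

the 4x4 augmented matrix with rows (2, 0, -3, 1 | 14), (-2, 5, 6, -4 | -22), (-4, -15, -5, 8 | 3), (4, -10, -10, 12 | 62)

Forward elimination on [A|b]:
R2 <- R2 - (-1)*R1:  [  0   5   3  -3  -8 ]
R3 <- R3 - (-2)*R1:  [   0  -15  -11   10   31 ]
R4 <- R4 - (2)*R1:  [   0  -10   -4   10   34 ]
R3 <- R3 - (-3)*R2:  [  0   0  -2   1   7 ]
R4 <- R4 - (-2)*R2:  [  0   0   2   4  18 ]
R4 <- R4 - (-1)*R3:  [  0   0   0   5  25 ]
Row echelon form:
[ 2  0  -3   1  |  14 ]
[ 0  5   3  -3  |  -8 ]
[ 0  0  -2   1  |   7 ]
[ 0  0   0   5  |  25 ]
Back-substitution:
s = (25) / 5 = 5
r = (7 - (1)*(5)) / -2 = -1
q = (-8 - (3)*(-1) - (-3)*(5)) / 5 = 2
p = (14 - (-3)*(-1) - (1)*(5)) / 2 = 3

(3, 2, -1, 5)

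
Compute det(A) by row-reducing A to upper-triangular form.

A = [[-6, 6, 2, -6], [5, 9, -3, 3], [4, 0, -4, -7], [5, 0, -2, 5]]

Forward elimination:
R2 <- R2 - (-5/6)*R1:  [    0    14  -4/3    -2 ]
R3 <- R3 - (-2/3)*R1:  [    0     4  -8/3   -11 ]
R4 <- R4 - (-5/6)*R1:  [    0     5  -1/3     0 ]
R3 <- R3 - (2/7)*R2:  [     0      0  -16/7  -73/7 ]
R4 <- R4 - (5/14)*R2:  [   0    0  1/7  5/7 ]
R4 <- R4 - (-1/16)*R3:  [    0     0     0  1/16 ]
Upper-triangular form:
[ -6   6      2     -6 ]
[  0  14   -4/3     -2 ]
[  0   0  -16/7  -73/7 ]
[  0   0      0   1/16 ]
det(A) = (-1)^0 * (-6) * (14) * (-16/7) * (1/16) = 12  (0 row swaps -> sign +1)

det(A) = 12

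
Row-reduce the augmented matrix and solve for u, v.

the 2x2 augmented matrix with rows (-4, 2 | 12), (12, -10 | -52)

Forward elimination on [A|b]:
R2 <- R2 - (-3)*R1:  [   0   -4  -16 ]
Row echelon form:
[ -4   2  |   12 ]
[  0  -4  |  -16 ]
Back-substitution:
v = (-16) / -4 = 4
u = (12 - (2)*(4)) / -4 = -1

(-1, 4)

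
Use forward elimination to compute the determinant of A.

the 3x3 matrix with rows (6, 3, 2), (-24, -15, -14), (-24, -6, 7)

det(A) = -54

Forward elimination:
R2 <- R2 - (-4)*R1:  [  0  -3  -6 ]
R3 <- R3 - (-4)*R1:  [  0   6  15 ]
R3 <- R3 - (-2)*R2:  [ 0  0  3 ]
Upper-triangular form:
[ 6   3   2 ]
[ 0  -3  -6 ]
[ 0   0   3 ]
det(A) = (-1)^0 * (6) * (-3) * (3) = -54  (0 row swaps -> sign +1)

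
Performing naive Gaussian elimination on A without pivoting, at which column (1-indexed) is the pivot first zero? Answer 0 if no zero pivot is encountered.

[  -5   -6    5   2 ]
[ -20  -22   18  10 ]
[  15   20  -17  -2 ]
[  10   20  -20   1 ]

Naive forward elimination:
R2 <- R2 - (4)*R1:  [  0   2  -2   2 ]
R3 <- R3 - (-3)*R1:  [  0   2  -2   4 ]
R4 <- R4 - (-2)*R1:  [   0    8  -10    5 ]
R3 <- R3 - (1)*R2:  [ 0  0  0  2 ]
R4 <- R4 - (4)*R2:  [  0   0  -2  -3 ]
Matrix at this point:
[ -5  -6   5   2 ]
[  0   2  -2   2 ]
[  0   0   0   2 ]
[  0   0  -2  -3 ]
Pivot entry (3,3) is zero but row 4 has -2 in column 3 -> naive elimination stops; a row interchange (e.g. R3 <-> R4) would be required here.

first zero-pivot column = 3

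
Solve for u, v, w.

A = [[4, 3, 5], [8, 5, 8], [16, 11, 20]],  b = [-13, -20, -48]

Forward elimination on [A|b]:
R2 <- R2 - (2)*R1:  [  0  -1  -2   6 ]
R3 <- R3 - (4)*R1:  [  0  -1   0   4 ]
R3 <- R3 - (1)*R2:  [  0   0   2  -2 ]
Row echelon form:
[ 4   3   5  |  -13 ]
[ 0  -1  -2  |    6 ]
[ 0   0   2  |   -2 ]
Back-substitution:
w = (-2) / 2 = -1
v = (6 - (-2)*(-1)) / -1 = -4
u = (-13 - (3)*(-4) - (5)*(-1)) / 4 = 1

(1, -4, -1)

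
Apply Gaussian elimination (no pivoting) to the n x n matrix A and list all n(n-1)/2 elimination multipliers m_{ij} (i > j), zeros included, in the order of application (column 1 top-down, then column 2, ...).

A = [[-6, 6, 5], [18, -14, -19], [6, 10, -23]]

multipliers: -3, -1, 4

Forward elimination:
R2 <- R2 - (-3)*R1:  [  0   4  -4 ]
R3 <- R3 - (-1)*R1:  [   0   16  -18 ]
R3 <- R3 - (4)*R2:  [  0   0  -2 ]
Multipliers (in order of application): m_{21} = -3, m_{31} = -1, m_{32} = 4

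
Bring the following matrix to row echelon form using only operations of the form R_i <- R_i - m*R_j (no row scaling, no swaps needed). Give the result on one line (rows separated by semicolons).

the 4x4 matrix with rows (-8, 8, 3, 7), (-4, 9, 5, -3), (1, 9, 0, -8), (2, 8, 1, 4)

REF = [-8 8 3 7; 0 5 7/2 -13/2; 0 0 -53/8 47/8; 0 0 0 747/53]

Forward elimination:
R2 <- R2 - (1/2)*R1:  [     0      5    7/2  -13/2 ]
R3 <- R3 - (-1/8)*R1:  [     0     10    3/8  -57/8 ]
R4 <- R4 - (-1/4)*R1:  [    0    10   7/4  23/4 ]
R3 <- R3 - (2)*R2:  [     0      0  -53/8   47/8 ]
R4 <- R4 - (2)*R2:  [     0      0  -21/4   75/4 ]
R4 <- R4 - (42/53)*R3:  [      0       0       0  747/53 ]
Row echelon form:
[ -8  8      3       7 ]
[  0  5    7/2   -13/2 ]
[  0  0  -53/8    47/8 ]
[  0  0      0  747/53 ]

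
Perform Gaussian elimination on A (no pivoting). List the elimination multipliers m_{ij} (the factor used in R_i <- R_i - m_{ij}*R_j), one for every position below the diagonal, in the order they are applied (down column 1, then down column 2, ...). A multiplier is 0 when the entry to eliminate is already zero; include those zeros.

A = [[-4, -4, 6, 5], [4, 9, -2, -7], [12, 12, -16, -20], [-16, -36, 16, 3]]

Forward elimination:
R2 <- R2 - (-1)*R1:  [  0   5   4  -2 ]
R3 <- R3 - (-3)*R1:  [  0   0   2  -5 ]
R4 <- R4 - (4)*R1:  [   0  -20   -8  -17 ]
R3: entry in column 2 is already 0 -> m_{32} = 0 (no row operation needed)
R4 <- R4 - (-4)*R2:  [   0    0    8  -25 ]
R4 <- R4 - (4)*R3:  [  0   0   0  -5 ]
Multipliers (in order of application): m_{21} = -1, m_{31} = -3, m_{41} = 4, m_{32} = 0, m_{42} = -4, m_{43} = 4

multipliers: -1, -3, 4, 0, -4, 4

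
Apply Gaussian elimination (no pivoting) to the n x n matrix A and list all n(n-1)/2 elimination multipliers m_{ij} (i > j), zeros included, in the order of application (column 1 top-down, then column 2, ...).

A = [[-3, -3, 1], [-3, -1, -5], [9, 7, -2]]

multipliers: 1, -3, -1

Forward elimination:
R2 <- R2 - (1)*R1:  [  0   2  -6 ]
R3 <- R3 - (-3)*R1:  [  0  -2   1 ]
R3 <- R3 - (-1)*R2:  [  0   0  -5 ]
Multipliers (in order of application): m_{21} = 1, m_{31} = -3, m_{32} = -1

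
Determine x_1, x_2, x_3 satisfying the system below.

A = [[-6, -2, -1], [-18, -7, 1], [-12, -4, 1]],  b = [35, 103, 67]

Forward elimination on [A|b]:
R2 <- R2 - (3)*R1:  [  0  -1   4  -2 ]
R3 <- R3 - (2)*R1:  [  0   0   3  -3 ]
Row echelon form:
[ -6  -2  -1  |  35 ]
[  0  -1   4  |  -2 ]
[  0   0   3  |  -3 ]
Back-substitution:
x_3 = (-3) / 3 = -1
x_2 = (-2 - (4)*(-1)) / -1 = -2
x_1 = (35 - (-2)*(-2) - (-1)*(-1)) / -6 = -5

(-5, -2, -1)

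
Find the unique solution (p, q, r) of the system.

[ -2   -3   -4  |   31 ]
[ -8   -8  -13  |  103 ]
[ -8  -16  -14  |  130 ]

(-5, -3, -3)

Forward elimination on [A|b]:
R2 <- R2 - (4)*R1:  [   0    4    3  -21 ]
R3 <- R3 - (4)*R1:  [  0  -4   2   6 ]
R3 <- R3 - (-1)*R2:  [   0    0    5  -15 ]
Row echelon form:
[ -2  -3  -4  |   31 ]
[  0   4   3  |  -21 ]
[  0   0   5  |  -15 ]
Back-substitution:
r = (-15) / 5 = -3
q = (-21 - (3)*(-3)) / 4 = -3
p = (31 - (-3)*(-3) - (-4)*(-3)) / -2 = -5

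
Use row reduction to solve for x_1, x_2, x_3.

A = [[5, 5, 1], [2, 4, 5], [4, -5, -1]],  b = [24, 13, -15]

(1, 4, -1)

Forward elimination on [A|b]:
R2 <- R2 - (2/5)*R1:  [    0     2  23/5  17/5 ]
R3 <- R3 - (4/5)*R1:  [      0      -9    -9/5  -171/5 ]
R3 <- R3 - (-9/2)*R2:  [       0        0   189/10  -189/10 ]
Row echelon form:
[ 5  5       1  |       24 ]
[ 0  2    23/5  |     17/5 ]
[ 0  0  189/10  |  -189/10 ]
Back-substitution:
x_3 = (-189/10) / (189/10) = -1
x_2 = (17/5 - (23/5)*(-1)) / 2 = 4
x_1 = (24 - (5)*(4) - (1)*(-1)) / 5 = 1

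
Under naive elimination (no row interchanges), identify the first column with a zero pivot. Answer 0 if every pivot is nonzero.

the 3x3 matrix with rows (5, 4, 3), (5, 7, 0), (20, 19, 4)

first zero-pivot column = 0

Naive forward elimination:
R2 <- R2 - (1)*R1:  [  0   3  -3 ]
R3 <- R3 - (4)*R1:  [  0   3  -8 ]
R3 <- R3 - (1)*R2:  [  0   0  -5 ]
All pivots nonzero; naive elimination completes without hitting a zero pivot.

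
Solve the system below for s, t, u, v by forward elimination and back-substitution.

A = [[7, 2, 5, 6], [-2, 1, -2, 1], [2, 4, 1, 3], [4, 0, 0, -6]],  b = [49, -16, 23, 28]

Forward elimination on [A|b]:
R2 <- R2 - (-2/7)*R1:  [    0  11/7  -4/7  19/7    -2 ]
R3 <- R3 - (2/7)*R1:  [    0  24/7  -3/7   9/7     9 ]
R4 <- R4 - (4/7)*R1:  [     0   -8/7  -20/7  -66/7      0 ]
R3 <- R3 - (24/11)*R2:  [      0       0    9/11  -51/11  147/11 ]
R4 <- R4 - (-8/11)*R2:  [      0       0  -36/11  -82/11  -16/11 ]
R4 <- R4 - (-4)*R3:  [   0    0    0  -26   52 ]
Row echelon form:
[ 7     2     5       6  |      49 ]
[ 0  11/7  -4/7    19/7  |      -2 ]
[ 0     0  9/11  -51/11  |  147/11 ]
[ 0     0     0     -26  |      52 ]
Back-substitution:
v = (52) / -26 = -2
u = (147/11 - (-51/11)*(-2)) / (9/11) = 5
t = (-2 - (-4/7)*(5) - (19/7)*(-2)) / (11/7) = 4
s = (49 - (2)*(4) - (5)*(5) - (6)*(-2)) / 7 = 4

(4, 4, 5, -2)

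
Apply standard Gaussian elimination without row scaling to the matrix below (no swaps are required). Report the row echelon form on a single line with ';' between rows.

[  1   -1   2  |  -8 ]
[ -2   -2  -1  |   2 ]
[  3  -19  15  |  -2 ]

REF = [1 -1 2 -8; 0 -4 3 -14; 0 0 -3 78]

Forward elimination:
R2 <- R2 - (-2)*R1:  [   0   -4    3  -14 ]
R3 <- R3 - (3)*R1:  [   0  -16    9   22 ]
R3 <- R3 - (4)*R2:  [  0   0  -3  78 ]
Row echelon form:
[ 1  -1   2  |   -8 ]
[ 0  -4   3  |  -14 ]
[ 0   0  -3  |   78 ]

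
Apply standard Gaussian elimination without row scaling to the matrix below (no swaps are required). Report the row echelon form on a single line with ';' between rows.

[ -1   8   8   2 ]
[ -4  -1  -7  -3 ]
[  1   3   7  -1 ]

Forward elimination:
R2 <- R2 - (4)*R1:  [   0  -33  -39  -11 ]
R3 <- R3 - (-1)*R1:  [  0  11  15   1 ]
R3 <- R3 - (-1/3)*R2:  [    0     0     2  -8/3 ]
Row echelon form:
[ -1    8    8     2 ]
[  0  -33  -39   -11 ]
[  0    0    2  -8/3 ]

REF = [-1 8 8 2; 0 -33 -39 -11; 0 0 2 -8/3]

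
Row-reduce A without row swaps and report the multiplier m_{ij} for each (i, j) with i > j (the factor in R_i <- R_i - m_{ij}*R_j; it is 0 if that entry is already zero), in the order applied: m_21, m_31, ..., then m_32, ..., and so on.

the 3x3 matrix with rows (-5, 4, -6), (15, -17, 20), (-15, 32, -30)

Forward elimination:
R2 <- R2 - (-3)*R1:  [  0  -5   2 ]
R3 <- R3 - (3)*R1:  [   0   20  -12 ]
R3 <- R3 - (-4)*R2:  [  0   0  -4 ]
Multipliers (in order of application): m_{21} = -3, m_{31} = 3, m_{32} = -4

multipliers: -3, 3, -4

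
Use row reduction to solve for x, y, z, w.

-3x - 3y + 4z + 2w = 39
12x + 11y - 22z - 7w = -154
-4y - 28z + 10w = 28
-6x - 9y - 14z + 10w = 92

(-5, -4, 1, 4)

Forward elimination on [A|b]:
R2 <- R2 - (-4)*R1:  [  0  -1  -6   1   2 ]
R4 <- R4 - (2)*R1:  [   0   -3  -22    6   14 ]
R3 <- R3 - (4)*R2:  [  0   0  -4   6  20 ]
R4 <- R4 - (3)*R2:  [  0   0  -4   3   8 ]
R4 <- R4 - (1)*R3:  [   0    0    0   -3  -12 ]
Row echelon form:
[ -3  -3   4   2  |   39 ]
[  0  -1  -6   1  |    2 ]
[  0   0  -4   6  |   20 ]
[  0   0   0  -3  |  -12 ]
Back-substitution:
w = (-12) / -3 = 4
z = (20 - (6)*(4)) / -4 = 1
y = (2 - (-6)*(1) - (1)*(4)) / -1 = -4
x = (39 - (-3)*(-4) - (4)*(1) - (2)*(4)) / -3 = -5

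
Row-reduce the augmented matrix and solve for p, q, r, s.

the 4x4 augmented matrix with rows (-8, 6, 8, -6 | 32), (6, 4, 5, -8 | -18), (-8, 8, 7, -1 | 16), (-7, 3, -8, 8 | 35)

Forward elimination on [A|b]:
R2 <- R2 - (-3/4)*R1:  [     0   17/2     11  -25/2      6 ]
R3 <- R3 - (1)*R1:  [   0    2   -1    5  -16 ]
R4 <- R4 - (7/8)*R1:  [    0  -9/4   -15  53/4     7 ]
R3 <- R3 - (4/17)*R2:  [       0        0   -61/17   135/17  -296/17 ]
R4 <- R4 - (-9/34)*R2:  [       0        0  -411/34   169/17   146/17 ]
R4 <- R4 - (411/122)*R3:  [         0          0          0  -2051/122    4102/61 ]
Row echelon form:
[ -8     6       8         -6  |       32 ]
[  0  17/2      11      -25/2  |        6 ]
[  0     0  -61/17     135/17  |  -296/17 ]
[  0     0       0  -2051/122  |  4102/61 ]
Back-substitution:
s = (4102/61) / (-2051/122) = -4
r = (-296/17 - (135/17)*(-4)) / (-61/17) = -4
q = (6 - (11)*(-4) - (-25/2)*(-4)) / (17/2) = 0
p = (32 - (6)*(0) - (8)*(-4) - (-6)*(-4)) / -8 = -5

(-5, 0, -4, -4)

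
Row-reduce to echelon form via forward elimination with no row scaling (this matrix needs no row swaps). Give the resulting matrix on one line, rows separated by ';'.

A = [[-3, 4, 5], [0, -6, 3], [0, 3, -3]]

REF = [-3 4 5; 0 -6 3; 0 0 -3/2]

Forward elimination:
R3 <- R3 - (-1/2)*R2:  [    0     0  -3/2 ]
Row echelon form:
[ -3   4     5 ]
[  0  -6     3 ]
[  0   0  -3/2 ]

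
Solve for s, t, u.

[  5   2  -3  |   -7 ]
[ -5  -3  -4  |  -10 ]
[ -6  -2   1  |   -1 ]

(2, -4, 3)

Forward elimination on [A|b]:
R2 <- R2 - (-1)*R1:  [   0   -1   -7  -17 ]
R3 <- R3 - (-6/5)*R1:  [     0    2/5  -13/5  -47/5 ]
R3 <- R3 - (-2/5)*R2:  [     0      0  -27/5  -81/5 ]
Row echelon form:
[ 5   2     -3  |     -7 ]
[ 0  -1     -7  |    -17 ]
[ 0   0  -27/5  |  -81/5 ]
Back-substitution:
u = (-81/5) / (-27/5) = 3
t = (-17 - (-7)*(3)) / -1 = -4
s = (-7 - (2)*(-4) - (-3)*(3)) / 5 = 2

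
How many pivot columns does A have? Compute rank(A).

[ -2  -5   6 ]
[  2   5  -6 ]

rank(A) = 1

Row reduction:
R2 <- R2 - (-1)*R1:  [ 0  0  0 ]
Row echelon form:
[ -2  -5  6 ]
[  0   0  0 ]
Nonzero rows / pivot columns: 1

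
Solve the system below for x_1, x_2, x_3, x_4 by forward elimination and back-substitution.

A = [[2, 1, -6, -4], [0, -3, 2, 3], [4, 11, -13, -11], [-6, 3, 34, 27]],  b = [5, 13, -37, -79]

(-3, -5, -4, 2)

Forward elimination on [A|b]:
R3 <- R3 - (2)*R1:  [   0    9   -1   -3  -47 ]
R4 <- R4 - (-3)*R1:  [   0    6   16   15  -64 ]
R3 <- R3 - (-3)*R2:  [  0   0   5   6  -8 ]
R4 <- R4 - (-2)*R2:  [   0    0   20   21  -38 ]
R4 <- R4 - (4)*R3:  [  0   0   0  -3  -6 ]
Row echelon form:
[ 2   1  -6  -4  |   5 ]
[ 0  -3   2   3  |  13 ]
[ 0   0   5   6  |  -8 ]
[ 0   0   0  -3  |  -6 ]
Back-substitution:
x_4 = (-6) / -3 = 2
x_3 = (-8 - (6)*(2)) / 5 = -4
x_2 = (13 - (2)*(-4) - (3)*(2)) / -3 = -5
x_1 = (5 - (1)*(-5) - (-6)*(-4) - (-4)*(2)) / 2 = -3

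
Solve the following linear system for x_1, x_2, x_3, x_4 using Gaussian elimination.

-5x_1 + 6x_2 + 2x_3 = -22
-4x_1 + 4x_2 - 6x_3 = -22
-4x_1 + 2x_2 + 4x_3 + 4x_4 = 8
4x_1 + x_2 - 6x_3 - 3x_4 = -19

(0, -4, 1, 3)

Forward elimination on [A|b]:
R2 <- R2 - (4/5)*R1:  [     0   -4/5  -38/5      0  -22/5 ]
R3 <- R3 - (4/5)*R1:  [     0  -14/5   12/5      4  128/5 ]
R4 <- R4 - (-4/5)*R1:  [      0    29/5   -22/5      -3  -183/5 ]
R3 <- R3 - (7/2)*R2:  [  0   0  29   4  41 ]
R4 <- R4 - (-29/4)*R2:  [      0       0  -119/2      -3  -137/2 ]
R4 <- R4 - (-119/58)*R3:  [      0       0       0  151/29  453/29 ]
Row echelon form:
[ -5     6      2       0  |     -22 ]
[  0  -4/5  -38/5       0  |   -22/5 ]
[  0     0     29       4  |      41 ]
[  0     0      0  151/29  |  453/29 ]
Back-substitution:
x_4 = (453/29) / (151/29) = 3
x_3 = (41 - (4)*(3)) / 29 = 1
x_2 = (-22/5 - (-38/5)*(1)) / (-4/5) = -4
x_1 = (-22 - (6)*(-4) - (2)*(1)) / -5 = 0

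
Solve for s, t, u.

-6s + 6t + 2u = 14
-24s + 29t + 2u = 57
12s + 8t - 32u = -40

Forward elimination on [A|b]:
R2 <- R2 - (4)*R1:  [  0   5  -6   1 ]
R3 <- R3 - (-2)*R1:  [   0   20  -28  -12 ]
R3 <- R3 - (4)*R2:  [   0    0   -4  -16 ]
Row echelon form:
[ -6  6   2  |   14 ]
[  0  5  -6  |    1 ]
[  0  0  -4  |  -16 ]
Back-substitution:
u = (-16) / -4 = 4
t = (1 - (-6)*(4)) / 5 = 5
s = (14 - (6)*(5) - (2)*(4)) / -6 = 4

(4, 5, 4)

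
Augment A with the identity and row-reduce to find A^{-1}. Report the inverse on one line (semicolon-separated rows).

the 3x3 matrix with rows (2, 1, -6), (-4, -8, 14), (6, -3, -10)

Gauss-Jordan on [A | I]:
R1 <- (1/2)*R1:  [   1  1/2   -3  |  1/2    0    0 ]
R2 <- R2 - (-4)*R1:  [  0  -6   2  |   2   1   0 ]
R3 <- R3 - (6)*R1:  [  0  -6   8  |  -3   0   1 ]
R2 <- (1/-6)*R2:  [    0     1  -1/3  |  -1/3  -1/6     0 ]
R1 <- R1 - (1/2)*R2:  [     1      0  -17/6  |    2/3   1/12      0 ]
R3 <- R3 - (-6)*R2:  [  0   0   6  |  -5  -1   1 ]
R3 <- (1/6)*R3:  [    0     0     1  |  -5/6  -1/6   1/6 ]
R1 <- R1 - (-17/6)*R3:  [      1       0       0  |  -61/36   -7/18   17/36 ]
R2 <- R2 - (-1/3)*R3:  [      0       1       0  |  -11/18    -2/9    1/18 ]
Right block of [I | A^{-1}] is the inverse:
[ -61/36  -7/18  17/36 ]
[ -11/18   -2/9   1/18 ]
[   -5/6   -1/6    1/6 ]

inverse = [-61/36 -7/18 17/36; -11/18 -2/9 1/18; -5/6 -1/6 1/6]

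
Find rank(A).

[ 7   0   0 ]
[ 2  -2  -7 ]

Row reduction:
R2 <- R2 - (2/7)*R1:  [  0  -2  -7 ]
Row echelon form:
[ 7   0   0 ]
[ 0  -2  -7 ]
Nonzero rows / pivot columns: 2

rank(A) = 2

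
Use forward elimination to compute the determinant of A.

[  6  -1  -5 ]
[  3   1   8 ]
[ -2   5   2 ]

det(A) = -291

Forward elimination:
R2 <- R2 - (1/2)*R1:  [    0   3/2  21/2 ]
R3 <- R3 - (-1/3)*R1:  [    0  14/3   1/3 ]
R3 <- R3 - (28/9)*R2:  [     0      0  -97/3 ]
Upper-triangular form:
[ 6   -1     -5 ]
[ 0  3/2   21/2 ]
[ 0    0  -97/3 ]
det(A) = (-1)^0 * (6) * (3/2) * (-97/3) = -291  (0 row swaps -> sign +1)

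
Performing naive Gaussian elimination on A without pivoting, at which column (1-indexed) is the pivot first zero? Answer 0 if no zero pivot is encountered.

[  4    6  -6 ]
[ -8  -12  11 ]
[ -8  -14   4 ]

first zero-pivot column = 2

Naive forward elimination:
R2 <- R2 - (-2)*R1:  [  0   0  -1 ]
R3 <- R3 - (-2)*R1:  [  0  -2  -8 ]
Matrix at this point:
[ 4   6  -6 ]
[ 0   0  -1 ]
[ 0  -2  -8 ]
Pivot entry (2,2) is zero but row 3 has -2 in column 2 -> naive elimination stops; a row interchange (e.g. R2 <-> R3) would be required here.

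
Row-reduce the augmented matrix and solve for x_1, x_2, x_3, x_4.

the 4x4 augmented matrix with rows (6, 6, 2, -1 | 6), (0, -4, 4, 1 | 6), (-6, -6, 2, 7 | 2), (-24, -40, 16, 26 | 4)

(-4, 3, 5, -2)

Forward elimination on [A|b]:
R3 <- R3 - (-1)*R1:  [ 0  0  4  6  8 ]
R4 <- R4 - (-4)*R1:  [   0  -16   24   22   28 ]
R4 <- R4 - (4)*R2:  [  0   0   8  18   4 ]
R4 <- R4 - (2)*R3:  [   0    0    0    6  -12 ]
Row echelon form:
[ 6   6  2  -1  |    6 ]
[ 0  -4  4   1  |    6 ]
[ 0   0  4   6  |    8 ]
[ 0   0  0   6  |  -12 ]
Back-substitution:
x_4 = (-12) / 6 = -2
x_3 = (8 - (6)*(-2)) / 4 = 5
x_2 = (6 - (4)*(5) - (1)*(-2)) / -4 = 3
x_1 = (6 - (6)*(3) - (2)*(5) - (-1)*(-2)) / 6 = -4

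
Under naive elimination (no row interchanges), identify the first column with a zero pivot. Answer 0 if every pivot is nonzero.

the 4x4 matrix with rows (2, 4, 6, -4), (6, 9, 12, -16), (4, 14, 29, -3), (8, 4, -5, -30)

first zero-pivot column = 0

Naive forward elimination:
R2 <- R2 - (3)*R1:  [  0  -3  -6  -4 ]
R3 <- R3 - (2)*R1:  [  0   6  17   5 ]
R4 <- R4 - (4)*R1:  [   0  -12  -29  -14 ]
R3 <- R3 - (-2)*R2:  [  0   0   5  -3 ]
R4 <- R4 - (4)*R2:  [  0   0  -5   2 ]
R4 <- R4 - (-1)*R3:  [  0   0   0  -1 ]
All pivots nonzero; naive elimination completes without hitting a zero pivot.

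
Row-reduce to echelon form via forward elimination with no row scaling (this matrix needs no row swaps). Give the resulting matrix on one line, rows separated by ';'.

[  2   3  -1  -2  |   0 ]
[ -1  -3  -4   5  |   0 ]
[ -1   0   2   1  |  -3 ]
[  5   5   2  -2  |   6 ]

REF = [2 3 -1 -2 0; 0 -3/2 -9/2 4 0; 0 0 -3 4 -3; 0 0 0 37/3 -6]

Forward elimination:
R2 <- R2 - (-1/2)*R1:  [    0  -3/2  -9/2     4     0 ]
R3 <- R3 - (-1/2)*R1:  [   0  3/2  3/2    0   -3 ]
R4 <- R4 - (5/2)*R1:  [    0  -5/2   9/2     3     6 ]
R3 <- R3 - (-1)*R2:  [  0   0  -3   4  -3 ]
R4 <- R4 - (5/3)*R2:  [     0      0     12  -11/3      6 ]
R4 <- R4 - (-4)*R3:  [    0     0     0  37/3    -6 ]
Row echelon form:
[ 2     3    -1    -2  |   0 ]
[ 0  -3/2  -9/2     4  |   0 ]
[ 0     0    -3     4  |  -3 ]
[ 0     0     0  37/3  |  -6 ]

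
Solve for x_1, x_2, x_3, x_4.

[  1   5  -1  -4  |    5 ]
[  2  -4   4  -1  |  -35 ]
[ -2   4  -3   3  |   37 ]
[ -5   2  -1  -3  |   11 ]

(-2, 3, -4, 3)

Forward elimination on [A|b]:
R2 <- R2 - (2)*R1:  [   0  -14    6    7  -45 ]
R3 <- R3 - (-2)*R1:  [  0  14  -5  -5  47 ]
R4 <- R4 - (-5)*R1:  [   0   27   -6  -23   36 ]
R3 <- R3 - (-1)*R2:  [ 0  0  1  2  2 ]
R4 <- R4 - (-27/14)*R2:  [       0        0     39/7    -19/2  -711/14 ]
R4 <- R4 - (39/7)*R3:  [       0        0        0  -289/14  -867/14 ]
Row echelon form:
[ 1    5  -1       -4  |        5 ]
[ 0  -14   6        7  |      -45 ]
[ 0    0   1        2  |        2 ]
[ 0    0   0  -289/14  |  -867/14 ]
Back-substitution:
x_4 = (-867/14) / (-289/14) = 3
x_3 = (2 - (2)*(3)) / 1 = -4
x_2 = (-45 - (6)*(-4) - (7)*(3)) / -14 = 3
x_1 = (5 - (5)*(3) - (-1)*(-4) - (-4)*(3)) / 1 = -2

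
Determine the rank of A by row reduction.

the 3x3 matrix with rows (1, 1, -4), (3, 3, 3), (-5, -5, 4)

rank(A) = 2

Row reduction:
R2 <- R2 - (3)*R1:  [  0   0  15 ]
R3 <- R3 - (-5)*R1:  [   0    0  -16 ]
R3 <- R3 - (-16/15)*R2:  [ 0  0  0 ]
Row echelon form:
[ 1  1  -4 ]
[ 0  0  15 ]
[ 0  0   0 ]
Nonzero rows / pivot columns: 2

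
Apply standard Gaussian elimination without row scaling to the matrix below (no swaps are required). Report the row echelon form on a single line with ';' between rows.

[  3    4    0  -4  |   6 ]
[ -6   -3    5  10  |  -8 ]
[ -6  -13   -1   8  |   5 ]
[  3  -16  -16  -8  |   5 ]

REF = [3 4 0 -4 6; 0 5 5 2 4; 0 0 4 2 21; 0 0 0 2 -6]

Forward elimination:
R2 <- R2 - (-2)*R1:  [ 0  5  5  2  4 ]
R3 <- R3 - (-2)*R1:  [  0  -5  -1   0  17 ]
R4 <- R4 - (1)*R1:  [   0  -20  -16   -4   -1 ]
R3 <- R3 - (-1)*R2:  [  0   0   4   2  21 ]
R4 <- R4 - (-4)*R2:  [  0   0   4   4  15 ]
R4 <- R4 - (1)*R3:  [  0   0   0   2  -6 ]
Row echelon form:
[ 3  4  0  -4  |   6 ]
[ 0  5  5   2  |   4 ]
[ 0  0  4   2  |  21 ]
[ 0  0  0   2  |  -6 ]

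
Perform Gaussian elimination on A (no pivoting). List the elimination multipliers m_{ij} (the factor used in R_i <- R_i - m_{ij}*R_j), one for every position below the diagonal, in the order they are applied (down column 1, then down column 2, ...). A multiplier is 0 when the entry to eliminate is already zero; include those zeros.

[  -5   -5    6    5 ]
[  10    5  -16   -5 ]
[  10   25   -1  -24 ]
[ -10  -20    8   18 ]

Forward elimination:
R2 <- R2 - (-2)*R1:  [  0  -5  -4   5 ]
R3 <- R3 - (-2)*R1:  [   0   15   11  -14 ]
R4 <- R4 - (2)*R1:  [   0  -10   -4    8 ]
R3 <- R3 - (-3)*R2:  [  0   0  -1   1 ]
R4 <- R4 - (2)*R2:  [  0   0   4  -2 ]
R4 <- R4 - (-4)*R3:  [ 0  0  0  2 ]
Multipliers (in order of application): m_{21} = -2, m_{31} = -2, m_{41} = 2, m_{32} = -3, m_{42} = 2, m_{43} = -4

multipliers: -2, -2, 2, -3, 2, -4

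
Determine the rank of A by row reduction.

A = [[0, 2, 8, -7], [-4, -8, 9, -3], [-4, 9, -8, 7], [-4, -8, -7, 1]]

rank(A) = 4

Row reduction:
R1 <-> R2   (pivot in column 1 was zero)
[ -4  -8   9  -3 ]
[  0   2   8  -7 ]
[ -4   9  -8   7 ]
[ -4  -8  -7   1 ]
R3 <- R3 - (1)*R1:  [   0   17  -17   10 ]
R4 <- R4 - (1)*R1:  [   0    0  -16    4 ]
R3 <- R3 - (17/2)*R2:  [     0      0    -85  139/2 ]
R4 <- R4 - (16/85)*R3:  [       0        0        0  -772/85 ]
Row echelon form:
[ -4  -8    9       -3 ]
[  0   2    8       -7 ]
[  0   0  -85    139/2 ]
[  0   0    0  -772/85 ]
Nonzero rows / pivot columns: 4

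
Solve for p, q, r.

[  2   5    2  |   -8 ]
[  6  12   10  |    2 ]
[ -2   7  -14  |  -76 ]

Forward elimination on [A|b]:
R2 <- R2 - (3)*R1:  [  0  -3   4  26 ]
R3 <- R3 - (-1)*R1:  [   0   12  -12  -84 ]
R3 <- R3 - (-4)*R2:  [  0   0   4  20 ]
Row echelon form:
[ 2   5  2  |  -8 ]
[ 0  -3  4  |  26 ]
[ 0   0  4  |  20 ]
Back-substitution:
r = (20) / 4 = 5
q = (26 - (4)*(5)) / -3 = -2
p = (-8 - (5)*(-2) - (2)*(5)) / 2 = -4

(-4, -2, 5)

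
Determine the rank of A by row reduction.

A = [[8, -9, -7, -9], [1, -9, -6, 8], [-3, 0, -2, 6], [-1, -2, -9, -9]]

rank(A) = 4

Row reduction:
R2 <- R2 - (1/8)*R1:  [     0  -63/8  -41/8   73/8 ]
R3 <- R3 - (-3/8)*R1:  [     0  -27/8  -37/8   21/8 ]
R4 <- R4 - (-1/8)*R1:  [     0  -25/8  -79/8  -81/8 ]
R3 <- R3 - (3/7)*R2:  [     0      0  -17/7   -9/7 ]
R4 <- R4 - (25/63)*R2:  [       0        0  -494/63  -866/63 ]
R4 <- R4 - (494/153)*R3:  [         0          0          0  -1468/153 ]
Row echelon form:
[ 8     -9     -7         -9 ]
[ 0  -63/8  -41/8       73/8 ]
[ 0      0  -17/7       -9/7 ]
[ 0      0      0  -1468/153 ]
Nonzero rows / pivot columns: 4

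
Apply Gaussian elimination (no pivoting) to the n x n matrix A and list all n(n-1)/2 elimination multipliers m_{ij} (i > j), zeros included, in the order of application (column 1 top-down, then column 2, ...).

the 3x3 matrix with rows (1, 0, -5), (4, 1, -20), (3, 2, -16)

multipliers: 4, 3, 2

Forward elimination:
R2 <- R2 - (4)*R1:  [ 0  1  0 ]
R3 <- R3 - (3)*R1:  [  0   2  -1 ]
R3 <- R3 - (2)*R2:  [  0   0  -1 ]
Multipliers (in order of application): m_{21} = 4, m_{31} = 3, m_{32} = 2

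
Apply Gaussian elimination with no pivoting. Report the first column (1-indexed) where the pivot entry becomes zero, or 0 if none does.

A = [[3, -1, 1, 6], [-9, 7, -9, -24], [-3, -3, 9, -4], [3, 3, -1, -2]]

Naive forward elimination:
R2 <- R2 - (-3)*R1:  [  0   4  -6  -6 ]
R3 <- R3 - (-1)*R1:  [  0  -4  10   2 ]
R4 <- R4 - (1)*R1:  [  0   4  -2  -8 ]
R3 <- R3 - (-1)*R2:  [  0   0   4  -4 ]
R4 <- R4 - (1)*R2:  [  0   0   4  -2 ]
R4 <- R4 - (1)*R3:  [ 0  0  0  2 ]
All pivots nonzero; naive elimination completes without hitting a zero pivot.

first zero-pivot column = 0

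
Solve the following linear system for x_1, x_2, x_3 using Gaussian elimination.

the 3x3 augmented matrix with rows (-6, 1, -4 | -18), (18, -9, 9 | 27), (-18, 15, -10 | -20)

(0, 2, 5)

Forward elimination on [A|b]:
R2 <- R2 - (-3)*R1:  [   0   -6   -3  -27 ]
R3 <- R3 - (3)*R1:  [  0  12   2  34 ]
R3 <- R3 - (-2)*R2:  [   0    0   -4  -20 ]
Row echelon form:
[ -6   1  -4  |  -18 ]
[  0  -6  -3  |  -27 ]
[  0   0  -4  |  -20 ]
Back-substitution:
x_3 = (-20) / -4 = 5
x_2 = (-27 - (-3)*(5)) / -6 = 2
x_1 = (-18 - (1)*(2) - (-4)*(5)) / -6 = 0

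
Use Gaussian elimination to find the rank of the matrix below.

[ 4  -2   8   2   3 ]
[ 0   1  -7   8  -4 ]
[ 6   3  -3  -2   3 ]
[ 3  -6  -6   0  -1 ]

Row reduction:
R3 <- R3 - (3/2)*R1:  [    0     6   -15    -5  -3/2 ]
R4 <- R4 - (3/4)*R1:  [     0   -9/2    -12   -3/2  -13/4 ]
R3 <- R3 - (6)*R2:  [    0     0    27   -53  45/2 ]
R4 <- R4 - (-9/2)*R2:  [     0      0  -87/2   69/2  -85/4 ]
R4 <- R4 - (-29/18)*R3:  [      0       0       0  -458/9      15 ]
Row echelon form:
[ 4  -2   8       2     3 ]
[ 0   1  -7       8    -4 ]
[ 0   0  27     -53  45/2 ]
[ 0   0   0  -458/9    15 ]
Nonzero rows / pivot columns: 4

rank(A) = 4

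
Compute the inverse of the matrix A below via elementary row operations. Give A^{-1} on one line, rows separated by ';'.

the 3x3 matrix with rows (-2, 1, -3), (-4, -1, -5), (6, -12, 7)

inverse = [67/30 -29/30 4/15; 1/15 -2/15 -1/15; -9/5 3/5 -1/5]

Gauss-Jordan on [A | I]:
R1 <- (1/-2)*R1:  [    1  -1/2   3/2  |  -1/2     0     0 ]
R2 <- R2 - (-4)*R1:  [  0  -3   1  |  -2   1   0 ]
R3 <- R3 - (6)*R1:  [  0  -9  -2  |   3   0   1 ]
R2 <- (1/-3)*R2:  [    0     1  -1/3  |   2/3  -1/3     0 ]
R1 <- R1 - (-1/2)*R2:  [    1     0   4/3  |  -1/6  -1/6     0 ]
R3 <- R3 - (-9)*R2:  [  0   0  -5  |   9  -3   1 ]
R3 <- (1/-5)*R3:  [    0     0     1  |  -9/5   3/5  -1/5 ]
R1 <- R1 - (4/3)*R3:  [      1       0       0  |   67/30  -29/30    4/15 ]
R2 <- R2 - (-1/3)*R3:  [     0      1      0  |   1/15  -2/15  -1/15 ]
Right block of [I | A^{-1}] is the inverse:
[ 67/30  -29/30   4/15 ]
[  1/15   -2/15  -1/15 ]
[  -9/5     3/5   -1/5 ]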